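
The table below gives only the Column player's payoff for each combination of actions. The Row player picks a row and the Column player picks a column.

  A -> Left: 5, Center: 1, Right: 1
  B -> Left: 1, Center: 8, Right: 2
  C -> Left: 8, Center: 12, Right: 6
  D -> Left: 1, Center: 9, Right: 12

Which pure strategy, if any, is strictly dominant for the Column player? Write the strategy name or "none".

none

Left fails to dominate Center at B (1<8).
Center fails to dominate Left at A (1<5).
Right fails to dominate Left at A (1<5).
No single strategy dominates all the others.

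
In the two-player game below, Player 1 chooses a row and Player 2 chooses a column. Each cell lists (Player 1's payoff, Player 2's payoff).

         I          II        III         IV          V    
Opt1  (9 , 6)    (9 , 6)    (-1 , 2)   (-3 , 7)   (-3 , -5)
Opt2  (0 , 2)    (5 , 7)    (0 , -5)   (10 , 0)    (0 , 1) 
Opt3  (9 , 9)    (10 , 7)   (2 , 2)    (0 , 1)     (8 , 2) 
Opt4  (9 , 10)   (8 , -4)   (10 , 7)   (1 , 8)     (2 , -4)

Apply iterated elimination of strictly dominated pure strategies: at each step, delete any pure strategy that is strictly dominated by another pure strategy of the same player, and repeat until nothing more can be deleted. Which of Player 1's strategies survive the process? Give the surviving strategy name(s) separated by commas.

Opt1, Opt2, Opt3, Opt4

Column III is eliminated: I beats it against every remaining row (Opt1: 6>2, Opt2: 2>-5, Opt3: 9>2, Opt4: 10>7).
Player 2's strategy V is strictly dominated by I (Opt1: 6>-5, Opt2: 2>1, Opt3: 9>2, Opt4: 10>-4) and is removed.
Among the remaining strategies, none is strictly dominated by another pure strategy of the same player, so the elimination stops.
Surviving strategies — Player 1: {Opt1, Opt2, Opt3, Opt4}; Player 2: {I, II, IV}.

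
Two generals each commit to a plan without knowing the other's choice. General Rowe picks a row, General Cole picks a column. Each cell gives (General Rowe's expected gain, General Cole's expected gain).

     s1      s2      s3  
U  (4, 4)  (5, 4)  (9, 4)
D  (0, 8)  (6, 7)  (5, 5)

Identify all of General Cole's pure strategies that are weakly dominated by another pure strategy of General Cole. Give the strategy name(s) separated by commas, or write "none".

s2, s3

s1: no other strategy beats it everywhere (s2 at D (8>7); s3 at D (8>5)).
s2: dominated, since s1 does at least as well everywhere (U: 4=4, D: 8>7).
s3: dominated, since s1 does at least as well everywhere (U: 4=4, D: 8>5).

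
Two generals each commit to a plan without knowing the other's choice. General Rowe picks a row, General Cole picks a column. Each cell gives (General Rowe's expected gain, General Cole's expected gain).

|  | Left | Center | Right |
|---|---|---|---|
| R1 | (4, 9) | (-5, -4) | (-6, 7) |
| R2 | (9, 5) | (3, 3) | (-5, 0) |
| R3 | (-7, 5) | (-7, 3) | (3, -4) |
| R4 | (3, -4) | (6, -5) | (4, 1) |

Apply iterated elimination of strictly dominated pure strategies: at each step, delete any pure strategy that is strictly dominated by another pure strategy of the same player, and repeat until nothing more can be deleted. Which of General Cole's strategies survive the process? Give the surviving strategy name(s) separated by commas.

Left, Right

General Rowe's strategy R1 is strictly dominated by R2 (Left: 9>4, Center: 3>-5, Right: -5>-6) and is removed.
Row R3 is eliminated: R4 beats it against every remaining column (Left: 3>-7, Center: 6>-7, Right: 4>3).
Column Center is eliminated: Left beats it against every remaining row (R2: 5>3, R4: -4>-5).
Among the remaining strategies, none is strictly dominated by another pure strategy of the same player, so the elimination stops.
Surviving strategies — General Rowe: {R2, R4}; General Cole: {Left, Right}.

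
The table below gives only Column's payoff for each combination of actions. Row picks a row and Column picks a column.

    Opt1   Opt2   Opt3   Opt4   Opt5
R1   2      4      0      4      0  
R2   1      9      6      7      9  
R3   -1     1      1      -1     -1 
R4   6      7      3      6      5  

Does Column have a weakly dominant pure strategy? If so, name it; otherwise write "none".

Opt2 vs Opt1: R1: 4>2, R2: 9>1, R3: 1>-1, R4: 7>6.
Opt2 vs Opt3: R1: 4>0, R2: 9>6, R3: 1=1, R4: 7>3.
Opt2 vs Opt4: R1: 4=4, R2: 9>7, R3: 1>-1, R4: 7>6.
Opt2 vs Opt5: R1: 4>0, R2: 9=9, R3: 1>-1, R4: 7>5.
Opt2 is at least as good as every other strategy against every opponent action, so it is weakly dominant.

Opt2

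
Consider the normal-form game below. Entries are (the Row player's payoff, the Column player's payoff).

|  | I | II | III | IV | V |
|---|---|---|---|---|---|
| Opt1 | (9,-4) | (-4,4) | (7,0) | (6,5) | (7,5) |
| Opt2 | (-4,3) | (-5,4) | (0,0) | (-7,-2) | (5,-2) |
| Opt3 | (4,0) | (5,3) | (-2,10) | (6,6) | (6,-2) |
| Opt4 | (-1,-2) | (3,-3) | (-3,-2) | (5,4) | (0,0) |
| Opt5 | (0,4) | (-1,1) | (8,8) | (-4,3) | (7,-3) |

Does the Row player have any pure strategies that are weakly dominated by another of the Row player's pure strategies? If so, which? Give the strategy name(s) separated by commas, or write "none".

Opt2, Opt4

Nothing dominates Opt1: Opt2 at I (9>-4); Opt3 at I (9>4); Opt4 at I (9>-1); Opt5 at I (9>0).
Opt1 weakly dominates Opt2 — I: 9>-4, II: -4>-5, III: 7>0, IV: 6>-7, V: 7>5.
Nothing dominates Opt3: Opt1 at II (5>-4); Opt2 at I (4>-4); Opt4 at I (4>-1); Opt5 at I (4>0).
Opt3 weakly dominates Opt4 — I: 4>-1, II: 5>3, III: -2>-3, IV: 6>5, V: 6>0.
Opt5: no other strategy beats it everywhere (Opt1 at II (-1>-4); Opt2 at I (0>-4); Opt3 at III (8>-2); Opt4 at I (0>-1)).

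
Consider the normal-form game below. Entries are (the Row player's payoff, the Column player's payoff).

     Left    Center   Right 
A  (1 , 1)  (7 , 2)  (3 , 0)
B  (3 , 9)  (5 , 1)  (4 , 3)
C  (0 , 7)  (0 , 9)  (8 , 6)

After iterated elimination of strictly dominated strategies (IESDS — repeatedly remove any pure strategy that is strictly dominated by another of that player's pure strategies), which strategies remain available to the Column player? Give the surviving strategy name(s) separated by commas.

The Column player's strategy Right is strictly dominated by Left (A: 1>0, B: 9>3, C: 7>6) and is removed.
For the Row player, A strictly dominates C on the remaining columns (Left: 1>0, Center: 7>0); eliminate C.
Among the remaining strategies, none is strictly dominated by another pure strategy of the same player, so the elimination stops.
Surviving strategies — the Row player: {A, B}; the Column player: {Left, Center}.

Left, Center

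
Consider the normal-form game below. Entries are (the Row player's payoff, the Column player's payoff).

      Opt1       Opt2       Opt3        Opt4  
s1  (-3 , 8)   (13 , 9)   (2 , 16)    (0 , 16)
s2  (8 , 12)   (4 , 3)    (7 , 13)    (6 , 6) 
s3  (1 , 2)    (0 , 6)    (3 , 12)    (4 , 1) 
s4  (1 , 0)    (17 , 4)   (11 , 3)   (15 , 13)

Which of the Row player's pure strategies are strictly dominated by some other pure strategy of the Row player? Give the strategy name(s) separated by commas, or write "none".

s1 is strictly dominated by s4 (Opt1: 1>-3, Opt2: 17>13, Opt3: 11>2, Opt4: 15>0).
s2 is not dominated — it holds its own against s1 at Opt1 (8>-3); s3 at Opt1 (8>1); s4 at Opt1 (8>1).
s3 is strictly dominated by s2 (Opt1: 8>1, Opt2: 4>0, Opt3: 7>3, Opt4: 6>4).
s4: no other strategy beats it everywhere (s1 at Opt1 (1>-3); s2 at Opt2 (17>4); s3 at Opt1 (1=1)).

s1, s3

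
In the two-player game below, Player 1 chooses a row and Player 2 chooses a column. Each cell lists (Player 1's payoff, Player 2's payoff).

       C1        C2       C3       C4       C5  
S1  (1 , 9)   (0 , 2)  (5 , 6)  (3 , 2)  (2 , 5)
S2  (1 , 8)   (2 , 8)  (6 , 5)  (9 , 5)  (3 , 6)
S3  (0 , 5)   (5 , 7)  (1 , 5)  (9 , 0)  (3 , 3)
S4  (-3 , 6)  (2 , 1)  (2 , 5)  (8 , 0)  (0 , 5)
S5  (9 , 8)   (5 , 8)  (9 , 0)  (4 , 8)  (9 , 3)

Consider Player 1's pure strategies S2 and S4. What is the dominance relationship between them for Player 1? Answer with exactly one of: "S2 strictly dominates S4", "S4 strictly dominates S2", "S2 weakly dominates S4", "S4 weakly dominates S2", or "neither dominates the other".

S2 weakly dominates S4

S2's payoffs vs S4's, by Player 2's action — C1: 1>-3, C2: 2=2, C3: 6>2, C4: 9>8, C5: 3>0.
S2 is at least as good everywhere and strictly better somewhere (tied only at C2), so S2 weakly but not strictly dominates S4.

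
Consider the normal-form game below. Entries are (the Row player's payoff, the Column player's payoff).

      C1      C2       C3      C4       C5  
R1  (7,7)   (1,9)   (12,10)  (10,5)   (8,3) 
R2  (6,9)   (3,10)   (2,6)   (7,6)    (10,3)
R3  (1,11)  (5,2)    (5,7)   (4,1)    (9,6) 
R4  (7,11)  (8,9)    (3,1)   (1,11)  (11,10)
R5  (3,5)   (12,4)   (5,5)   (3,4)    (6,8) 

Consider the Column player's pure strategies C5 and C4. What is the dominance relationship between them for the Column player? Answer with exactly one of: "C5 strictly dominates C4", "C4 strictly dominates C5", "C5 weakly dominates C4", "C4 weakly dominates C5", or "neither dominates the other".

neither dominates the other

C5's payoffs vs C4's, by the Row player's action — R1: 3<5, R2: 3<6, R3: 6>1, R4: 10<11, R5: 8>4.
C5 does better at R3, R5 but worse at R1, R2, R4; neither strategy dominates the other.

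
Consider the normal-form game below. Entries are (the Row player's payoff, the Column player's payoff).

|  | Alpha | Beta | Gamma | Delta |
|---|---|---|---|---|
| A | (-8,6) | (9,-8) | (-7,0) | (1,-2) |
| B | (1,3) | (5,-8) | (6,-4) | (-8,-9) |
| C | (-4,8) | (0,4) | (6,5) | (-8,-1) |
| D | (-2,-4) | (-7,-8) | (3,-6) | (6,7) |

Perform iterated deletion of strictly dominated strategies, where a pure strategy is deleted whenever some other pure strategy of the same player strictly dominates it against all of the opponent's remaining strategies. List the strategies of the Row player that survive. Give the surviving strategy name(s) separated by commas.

For the Column player, Alpha strictly dominates Beta on the remaining rows (A: 6>-8, B: 3>-8, C: 8>4, D: -4>-8); eliminate Beta.
For the Row player, D strictly dominates A on the remaining columns (Alpha: -2>-8, Gamma: 3>-7, Delta: 6>1); eliminate A.
Column Gamma is eliminated: Alpha beats it against every remaining row (B: 3>-4, C: 8>5, D: -4>-6).
The Row player's strategy C is strictly dominated by D (Alpha: -2>-4, Delta: 6>-8) and is removed.
Among the remaining strategies, none is strictly dominated by another pure strategy of the same player, so the elimination stops.
Surviving strategies — the Row player: {B, D}; the Column player: {Alpha, Delta}.

B, D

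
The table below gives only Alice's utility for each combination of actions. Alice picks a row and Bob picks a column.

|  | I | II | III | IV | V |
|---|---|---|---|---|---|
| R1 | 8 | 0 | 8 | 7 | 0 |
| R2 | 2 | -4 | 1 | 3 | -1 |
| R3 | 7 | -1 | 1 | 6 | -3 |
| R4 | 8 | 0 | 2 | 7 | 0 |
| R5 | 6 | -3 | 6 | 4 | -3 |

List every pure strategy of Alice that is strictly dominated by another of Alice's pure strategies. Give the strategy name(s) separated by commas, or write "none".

R2, R3, R5

R1 is not dominated — it holds its own against R2 at I (8>2); R3 at I (8>7); R4 at I (8=8); R5 at I (8>6).
R2: dominated, since R1 does at least as well everywhere (I: 8>2, II: 0>-4, III: 8>1, IV: 7>3, V: 0>-1).
R3: dominated, since R1 does at least as well everywhere (I: 8>7, II: 0>-1, III: 8>1, IV: 7>6, V: 0>-3).
R4: no other strategy beats it everywhere (R1 at I (8=8); R2 at I (8>2); R3 at I (8>7); R5 at I (8>6)).
R5: dominated, since R1 does at least as well everywhere (I: 8>6, II: 0>-3, III: 8>6, IV: 7>4, V: 0>-3).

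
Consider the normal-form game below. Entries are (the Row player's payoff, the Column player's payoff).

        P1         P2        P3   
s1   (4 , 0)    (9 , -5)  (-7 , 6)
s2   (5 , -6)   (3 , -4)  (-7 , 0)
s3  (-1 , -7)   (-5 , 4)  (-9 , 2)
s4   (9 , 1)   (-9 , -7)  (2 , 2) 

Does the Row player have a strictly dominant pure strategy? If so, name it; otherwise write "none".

s1 fails to dominate s2 at P1 (4<5).
s2 fails to dominate s1 at P2 (3<9).
s3 fails to dominate s1 at P1 (-1<4).
s4 fails to dominate s1 at P2 (-9<9).
No single strategy dominates all the others.

none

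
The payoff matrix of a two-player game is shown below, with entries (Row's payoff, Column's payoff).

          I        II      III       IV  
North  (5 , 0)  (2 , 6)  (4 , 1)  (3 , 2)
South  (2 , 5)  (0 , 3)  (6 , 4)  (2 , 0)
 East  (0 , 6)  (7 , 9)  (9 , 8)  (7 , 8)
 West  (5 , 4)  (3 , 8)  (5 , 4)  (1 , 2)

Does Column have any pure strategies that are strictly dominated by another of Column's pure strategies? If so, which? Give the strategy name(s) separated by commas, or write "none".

IV

I: no other strategy beats it everywhere (II at South (5>3); III at South (5>4); IV at South (5>0)).
II: no other strategy beats it everywhere (I at North (6>0); III at North (6>1); IV at North (6>2)).
Nothing dominates III: I at North (1>0); II at South (4>3); IV at South (4>0).
IV: dominated, since II does at least as well everywhere (North: 6>2, South: 3>0, East: 9>8, West: 8>2).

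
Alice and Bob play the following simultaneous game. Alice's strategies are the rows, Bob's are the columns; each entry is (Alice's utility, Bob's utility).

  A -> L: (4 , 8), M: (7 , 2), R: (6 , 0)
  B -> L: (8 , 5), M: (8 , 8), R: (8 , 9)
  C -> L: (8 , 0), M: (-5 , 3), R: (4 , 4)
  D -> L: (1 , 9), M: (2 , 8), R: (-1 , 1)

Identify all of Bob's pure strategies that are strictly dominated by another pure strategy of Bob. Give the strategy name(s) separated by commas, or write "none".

none

Nothing dominates L: M at A (8>2); R at A (8>0).
Nothing dominates M: L at B (8>5); R at A (2>0).
R: no other strategy beats it everywhere (L at B (9>5); M at B (9>8)).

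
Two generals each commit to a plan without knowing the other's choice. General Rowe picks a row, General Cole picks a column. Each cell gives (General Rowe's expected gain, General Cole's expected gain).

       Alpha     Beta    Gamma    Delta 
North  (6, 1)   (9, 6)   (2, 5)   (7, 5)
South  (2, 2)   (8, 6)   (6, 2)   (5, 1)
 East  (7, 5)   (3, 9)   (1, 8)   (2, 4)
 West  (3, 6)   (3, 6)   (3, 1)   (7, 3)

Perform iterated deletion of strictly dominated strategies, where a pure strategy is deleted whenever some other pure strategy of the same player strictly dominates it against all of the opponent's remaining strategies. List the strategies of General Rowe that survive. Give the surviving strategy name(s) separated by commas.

Column Gamma is eliminated: Beta beats it against every remaining row (North: 6>5, South: 6>2, East: 9>8, West: 6>1).
For General Rowe, North strictly dominates South on the remaining columns (Alpha: 6>2, Beta: 9>8, Delta: 7>5); eliminate South.
For General Cole, Beta strictly dominates Delta on the remaining rows (North: 6>5, East: 9>4, West: 6>3); eliminate Delta.
Row West is eliminated: North beats it against every remaining column (Alpha: 6>3, Beta: 9>3).
Column Alpha is eliminated: Beta beats it against every remaining row (North: 6>1, East: 9>5).
General Rowe's strategy East is strictly dominated by North (Beta: 9>3) and is removed.
Among the remaining strategies, none is strictly dominated by another pure strategy of the same player, so the elimination stops.
Surviving strategies — General Rowe: {North}; General Cole: {Beta}.

North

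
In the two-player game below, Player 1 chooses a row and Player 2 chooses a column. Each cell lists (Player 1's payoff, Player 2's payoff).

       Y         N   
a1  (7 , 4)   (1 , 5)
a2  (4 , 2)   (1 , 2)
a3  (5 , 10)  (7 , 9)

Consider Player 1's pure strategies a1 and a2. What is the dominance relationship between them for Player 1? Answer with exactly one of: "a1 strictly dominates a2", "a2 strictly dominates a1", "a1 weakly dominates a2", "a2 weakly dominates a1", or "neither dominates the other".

Compare a1 to a2 across every action of Player 2: Y: 7>4, N: 1=1.
a1 is at least as good everywhere and strictly better somewhere (tied only at N), so a1 weakly but not strictly dominates a2.

a1 weakly dominates a2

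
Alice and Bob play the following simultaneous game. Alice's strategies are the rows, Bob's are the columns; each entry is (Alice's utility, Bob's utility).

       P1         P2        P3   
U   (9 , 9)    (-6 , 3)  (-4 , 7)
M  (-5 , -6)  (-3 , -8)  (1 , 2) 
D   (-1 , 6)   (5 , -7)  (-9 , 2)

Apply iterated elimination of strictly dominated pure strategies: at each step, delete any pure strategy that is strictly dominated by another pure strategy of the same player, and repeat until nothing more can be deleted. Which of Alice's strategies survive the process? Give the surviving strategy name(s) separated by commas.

U, M

Column P2 is eliminated: P1 beats it against every remaining row (U: 9>3, M: -6>-8, D: 6>-7).
Alice's strategy D is strictly dominated by U (P1: 9>-1, P3: -4>-9) and is removed.
Among the remaining strategies, none is strictly dominated by another pure strategy of the same player, so the elimination stops.
Surviving strategies — Alice: {U, M}; Bob: {P1, P3}.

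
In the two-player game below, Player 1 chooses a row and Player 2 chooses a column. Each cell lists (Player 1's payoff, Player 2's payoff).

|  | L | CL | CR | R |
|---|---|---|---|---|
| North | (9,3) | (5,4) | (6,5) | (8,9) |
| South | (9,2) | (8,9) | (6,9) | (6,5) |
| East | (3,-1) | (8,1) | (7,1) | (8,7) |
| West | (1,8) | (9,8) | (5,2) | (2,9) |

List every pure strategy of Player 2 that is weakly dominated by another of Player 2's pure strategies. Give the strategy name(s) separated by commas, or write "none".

L

L: dominated, since CL does at least as well everywhere (North: 4>3, South: 9>2, East: 1>-1, West: 8=8).
CL is not dominated — it holds its own against L at North (4>3); CR at West (8>2); R at South (9>5).
CR is not dominated — it holds its own against L at North (5>3); CL at North (5>4); R at South (9>5).
R: no other strategy beats it everywhere (L at North (9>3); CL at North (9>4); CR at North (9>5)).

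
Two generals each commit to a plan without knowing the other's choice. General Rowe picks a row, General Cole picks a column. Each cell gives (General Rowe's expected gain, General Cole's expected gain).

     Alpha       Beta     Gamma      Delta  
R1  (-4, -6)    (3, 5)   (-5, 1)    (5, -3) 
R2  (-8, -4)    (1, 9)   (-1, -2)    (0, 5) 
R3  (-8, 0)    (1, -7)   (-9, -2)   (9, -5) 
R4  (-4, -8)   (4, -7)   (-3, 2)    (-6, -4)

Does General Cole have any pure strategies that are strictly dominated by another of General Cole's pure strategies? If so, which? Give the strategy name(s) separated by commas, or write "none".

Nothing dominates Alpha: Beta at R3 (0>-7); Gamma at R3 (0>-2); Delta at R3 (0>-5).
Beta: no other strategy beats it everywhere (Alpha at R1 (5>-6); Gamma at R1 (5>1); Delta at R1 (5>-3)).
Nothing dominates Gamma: Alpha at R1 (1>-6); Beta at R3 (-2>-7); Delta at R1 (1>-3).
Delta is not dominated — it holds its own against Alpha at R1 (-3>-6); Beta at R3 (-5>-7); Gamma at R2 (5>-2).

none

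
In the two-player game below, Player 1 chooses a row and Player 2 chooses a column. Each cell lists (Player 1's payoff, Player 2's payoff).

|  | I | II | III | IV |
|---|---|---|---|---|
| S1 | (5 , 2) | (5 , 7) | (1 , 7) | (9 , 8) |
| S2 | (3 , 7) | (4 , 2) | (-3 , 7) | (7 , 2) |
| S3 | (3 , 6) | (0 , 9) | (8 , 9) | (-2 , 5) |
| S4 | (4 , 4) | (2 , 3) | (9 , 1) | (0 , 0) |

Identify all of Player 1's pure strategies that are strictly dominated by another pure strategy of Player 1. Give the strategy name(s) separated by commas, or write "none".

S2, S3

S1: no other strategy beats it everywhere (S2 at I (5>3); S3 at I (5>3); S4 at I (5>4)).
S2 is strictly dominated by S1 (I: 5>3, II: 5>4, III: 1>-3, IV: 9>7).
S4 strictly dominates S3 — I: 4>3, II: 2>0, III: 9>8, IV: 0>-2.
S4: no other strategy beats it everywhere (S1 at III (9>1); S2 at I (4>3); S3 at I (4>3)).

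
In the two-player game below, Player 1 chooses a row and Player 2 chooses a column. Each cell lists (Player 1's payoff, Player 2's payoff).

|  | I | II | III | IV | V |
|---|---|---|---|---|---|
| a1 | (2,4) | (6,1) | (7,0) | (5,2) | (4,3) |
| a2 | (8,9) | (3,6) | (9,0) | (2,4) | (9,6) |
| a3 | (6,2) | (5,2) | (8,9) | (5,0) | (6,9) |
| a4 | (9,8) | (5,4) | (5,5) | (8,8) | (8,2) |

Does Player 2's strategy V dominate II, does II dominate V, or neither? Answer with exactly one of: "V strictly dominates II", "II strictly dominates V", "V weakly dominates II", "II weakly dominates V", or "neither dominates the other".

neither dominates the other

Compare V to II across each opponent action: a1: 3>1, a2: 6=6, a3: 9>2, a4: 2<4.
V does better at a1, a3 but worse at a4; neither strategy dominates the other.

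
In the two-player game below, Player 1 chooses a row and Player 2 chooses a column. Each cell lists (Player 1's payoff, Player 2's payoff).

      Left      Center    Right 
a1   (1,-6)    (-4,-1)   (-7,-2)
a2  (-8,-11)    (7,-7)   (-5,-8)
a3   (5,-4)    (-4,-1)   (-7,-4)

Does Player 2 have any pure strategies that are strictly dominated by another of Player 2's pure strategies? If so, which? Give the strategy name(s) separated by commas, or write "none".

Center strictly dominates Left — a1: -1>-6, a2: -7>-11, a3: -1>-4.
Nothing dominates Center: Left at a1 (-1>-6); Right at a1 (-1>-2).
Right: dominated, since Center does at least as well everywhere (a1: -1>-2, a2: -7>-8, a3: -1>-4).

Left, Right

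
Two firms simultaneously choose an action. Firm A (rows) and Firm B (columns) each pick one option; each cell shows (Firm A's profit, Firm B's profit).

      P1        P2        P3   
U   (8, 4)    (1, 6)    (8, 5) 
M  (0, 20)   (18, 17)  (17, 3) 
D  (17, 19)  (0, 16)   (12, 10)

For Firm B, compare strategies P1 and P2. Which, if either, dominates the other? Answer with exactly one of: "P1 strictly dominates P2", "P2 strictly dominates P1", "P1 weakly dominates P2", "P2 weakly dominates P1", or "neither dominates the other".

Compare P1 to P2 across each opponent action: U: 4<6, M: 20>17, D: 19>16.
P1 does better at M, D but worse at U; neither strategy dominates the other.

neither dominates the other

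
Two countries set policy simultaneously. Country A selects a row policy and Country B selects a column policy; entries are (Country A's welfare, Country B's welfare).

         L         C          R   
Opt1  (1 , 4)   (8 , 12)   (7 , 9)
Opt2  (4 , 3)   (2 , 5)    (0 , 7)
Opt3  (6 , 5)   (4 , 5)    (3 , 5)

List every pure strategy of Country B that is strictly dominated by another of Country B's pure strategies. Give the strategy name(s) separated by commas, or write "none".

L: no other strategy beats it everywhere (C at Opt3 (5=5); R at Opt3 (5=5)).
C is not dominated — it holds its own against L at Opt1 (12>4); R at Opt1 (12>9).
Nothing dominates R: L at Opt1 (9>4); C at Opt2 (7>5).

none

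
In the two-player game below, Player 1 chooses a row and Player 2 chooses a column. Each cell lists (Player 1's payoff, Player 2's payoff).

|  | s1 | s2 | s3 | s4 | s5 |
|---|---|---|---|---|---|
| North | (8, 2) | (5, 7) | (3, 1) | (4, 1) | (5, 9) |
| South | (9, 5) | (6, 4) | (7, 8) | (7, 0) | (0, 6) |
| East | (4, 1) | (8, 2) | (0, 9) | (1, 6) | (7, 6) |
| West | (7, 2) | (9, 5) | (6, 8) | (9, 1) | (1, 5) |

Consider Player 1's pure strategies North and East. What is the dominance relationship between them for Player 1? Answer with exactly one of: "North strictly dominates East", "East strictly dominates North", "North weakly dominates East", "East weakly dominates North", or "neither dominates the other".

North's payoffs vs East's, by Player 2's action — s1: 8>4, s2: 5<8, s3: 3>0, s4: 4>1, s5: 5<7.
North does better at s1, s3, s4 but worse at s2, s5; neither strategy dominates the other.

neither dominates the other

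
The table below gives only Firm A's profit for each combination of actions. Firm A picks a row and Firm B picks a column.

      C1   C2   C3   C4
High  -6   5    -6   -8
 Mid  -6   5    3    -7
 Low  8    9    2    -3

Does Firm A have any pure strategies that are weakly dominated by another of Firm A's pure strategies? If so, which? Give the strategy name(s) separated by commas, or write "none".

High

High: dominated, since Mid does at least as well everywhere (C1: -6=-6, C2: 5=5, C3: 3>-6, C4: -7>-8).
Nothing dominates Mid: High at C3 (3>-6); Low at C3 (3>2).
Low: no other strategy beats it everywhere (High at C1 (8>-6); Mid at C1 (8>-6)).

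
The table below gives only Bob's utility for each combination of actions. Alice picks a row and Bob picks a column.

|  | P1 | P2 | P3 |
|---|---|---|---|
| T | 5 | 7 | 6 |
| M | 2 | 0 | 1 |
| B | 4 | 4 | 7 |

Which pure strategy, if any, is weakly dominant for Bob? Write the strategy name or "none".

none

P1 fails to dominate P2 at T (5<7).
P2 fails to dominate P1 at M (0<2).
P3 fails to dominate P1 at M (1<2).
No single strategy dominates all the others.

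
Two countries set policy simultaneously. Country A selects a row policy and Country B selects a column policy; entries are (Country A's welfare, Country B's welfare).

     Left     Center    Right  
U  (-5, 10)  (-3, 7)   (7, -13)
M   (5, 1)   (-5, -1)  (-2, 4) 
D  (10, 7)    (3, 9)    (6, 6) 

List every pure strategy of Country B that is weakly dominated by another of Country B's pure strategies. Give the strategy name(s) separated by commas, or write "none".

none

Nothing dominates Left: Center at U (10>7); Right at U (10>-13).
Nothing dominates Center: Left at D (9>7); Right at U (7>-13).
Nothing dominates Right: Left at M (4>1); Center at M (4>-1).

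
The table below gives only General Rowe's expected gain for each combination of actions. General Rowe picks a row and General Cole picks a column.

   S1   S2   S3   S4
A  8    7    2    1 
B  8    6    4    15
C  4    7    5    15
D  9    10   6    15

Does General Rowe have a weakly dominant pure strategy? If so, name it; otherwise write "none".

D vs A: S1: 9>8, S2: 10>7, S3: 6>2, S4: 15>1.
D vs B: S1: 9>8, S2: 10>6, S3: 6>4, S4: 15=15.
D vs C: S1: 9>4, S2: 10>7, S3: 6>5, S4: 15=15.
D is at least as good as every other strategy against every opponent action, so it is weakly dominant.

D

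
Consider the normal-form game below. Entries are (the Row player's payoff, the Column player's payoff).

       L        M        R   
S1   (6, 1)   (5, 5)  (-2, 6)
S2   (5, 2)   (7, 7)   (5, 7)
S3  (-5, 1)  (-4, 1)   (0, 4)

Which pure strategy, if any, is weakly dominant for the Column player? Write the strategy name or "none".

R

R vs L: S1: 6>1, S2: 7>2, S3: 4>1.
R vs M: S1: 6>5, S2: 7=7, S3: 4>1.
R is at least as good as every other strategy against every opponent action, so it is weakly dominant.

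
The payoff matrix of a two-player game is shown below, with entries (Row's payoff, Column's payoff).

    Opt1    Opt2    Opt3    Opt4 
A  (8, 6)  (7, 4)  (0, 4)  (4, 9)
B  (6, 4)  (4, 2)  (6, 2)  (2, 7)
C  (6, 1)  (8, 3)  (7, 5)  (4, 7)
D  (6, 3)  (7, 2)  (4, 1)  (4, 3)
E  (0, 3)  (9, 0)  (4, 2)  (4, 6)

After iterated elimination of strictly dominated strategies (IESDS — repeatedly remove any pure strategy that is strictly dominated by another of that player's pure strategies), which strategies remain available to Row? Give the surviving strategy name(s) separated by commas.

A, C, D, E

Column Opt2 is eliminated: Opt4 beats it against every remaining row (A: 9>4, B: 7>2, C: 7>3, D: 3>2, E: 6>0).
Column's strategy Opt3 is strictly dominated by Opt4 (A: 9>4, B: 7>2, C: 7>5, D: 3>1, E: 6>2) and is removed.
For Row, A strictly dominates B on the remaining columns (Opt1: 8>6, Opt4: 4>2); eliminate B.
Among the remaining strategies, none is strictly dominated by another pure strategy of the same player, so the elimination stops.
Surviving strategies — Row: {A, C, D, E}; Column: {Opt1, Opt4}.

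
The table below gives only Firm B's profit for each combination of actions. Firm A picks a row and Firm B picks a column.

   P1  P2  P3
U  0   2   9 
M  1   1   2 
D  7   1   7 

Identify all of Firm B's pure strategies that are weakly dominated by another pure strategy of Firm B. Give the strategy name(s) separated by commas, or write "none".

P1, P2

P1 is weakly dominated by P3 (U: 9>0, M: 2>1, D: 7=7).
P2 is weakly dominated by P3 (U: 9>2, M: 2>1, D: 7>1).
Nothing dominates P3: P1 at U (9>0); P2 at U (9>2).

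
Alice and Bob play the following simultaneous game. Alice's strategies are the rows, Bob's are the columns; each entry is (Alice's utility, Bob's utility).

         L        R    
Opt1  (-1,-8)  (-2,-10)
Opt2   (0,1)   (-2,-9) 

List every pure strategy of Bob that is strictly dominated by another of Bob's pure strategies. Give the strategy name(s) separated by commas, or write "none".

R

L: no other strategy beats it everywhere (R at Opt1 (-8>-10)).
L strictly dominates R — Opt1: -8>-10, Opt2: 1>-9.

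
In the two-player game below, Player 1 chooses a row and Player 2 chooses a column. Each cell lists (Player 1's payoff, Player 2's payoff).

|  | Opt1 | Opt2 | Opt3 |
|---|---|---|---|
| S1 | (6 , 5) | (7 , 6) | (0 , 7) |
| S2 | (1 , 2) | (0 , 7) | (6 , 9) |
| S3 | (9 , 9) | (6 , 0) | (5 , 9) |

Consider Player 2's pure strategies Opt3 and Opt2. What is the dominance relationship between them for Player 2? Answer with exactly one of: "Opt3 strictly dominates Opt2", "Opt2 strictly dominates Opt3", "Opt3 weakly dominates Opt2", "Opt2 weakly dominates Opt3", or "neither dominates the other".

Opt3's payoffs vs Opt2's, by Player 1's action — S1: 7>6, S2: 9>7, S3: 9>0.
Every comparison favours Opt3, so Opt3 strictly dominates Opt2.

Opt3 strictly dominates Opt2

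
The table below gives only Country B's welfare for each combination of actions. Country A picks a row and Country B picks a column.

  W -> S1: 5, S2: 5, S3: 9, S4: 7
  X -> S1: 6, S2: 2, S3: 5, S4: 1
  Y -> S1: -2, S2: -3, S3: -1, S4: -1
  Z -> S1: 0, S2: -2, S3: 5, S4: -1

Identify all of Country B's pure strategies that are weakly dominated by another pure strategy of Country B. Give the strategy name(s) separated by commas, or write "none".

Nothing dominates S1: S2 at X (6>2); S3 at X (6>5); S4 at X (6>1).
S2 is weakly dominated by S1 (W: 5=5, X: 6>2, Y: -2>-3, Z: 0>-2).
Nothing dominates S3: S1 at W (9>5); S2 at W (9>5); S4 at W (9>7).
S4: dominated, since S3 does at least as well everywhere (W: 9>7, X: 5>1, Y: -1=-1, Z: 5>-1).

S2, S4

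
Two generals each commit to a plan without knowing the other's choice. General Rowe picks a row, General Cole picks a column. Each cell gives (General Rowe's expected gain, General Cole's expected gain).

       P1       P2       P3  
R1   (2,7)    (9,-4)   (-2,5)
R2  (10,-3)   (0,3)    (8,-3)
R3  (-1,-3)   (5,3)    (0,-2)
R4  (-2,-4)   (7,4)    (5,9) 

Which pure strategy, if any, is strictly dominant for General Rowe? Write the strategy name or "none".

R1 fails to dominate R2 at P1 (2<10).
R2 fails to dominate R1 at P2 (0<9).
R3 fails to dominate R1 at P1 (-1<2).
R4 fails to dominate R1 at P1 (-2<2).
No single strategy dominates all the others.

none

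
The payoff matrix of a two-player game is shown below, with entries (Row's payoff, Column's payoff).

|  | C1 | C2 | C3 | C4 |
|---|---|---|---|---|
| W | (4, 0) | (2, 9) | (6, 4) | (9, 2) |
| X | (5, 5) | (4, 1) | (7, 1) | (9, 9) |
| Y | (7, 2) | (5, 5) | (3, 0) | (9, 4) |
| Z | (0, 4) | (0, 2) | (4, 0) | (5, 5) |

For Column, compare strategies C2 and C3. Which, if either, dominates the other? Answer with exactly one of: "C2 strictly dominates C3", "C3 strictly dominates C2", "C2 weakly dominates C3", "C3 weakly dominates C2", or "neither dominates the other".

C2 weakly dominates C3

Compare C2 to C3 across each choice by Row: W: 9>4, X: 1=1, Y: 5>0, Z: 2>0.
C2 is at least as good everywhere and strictly better somewhere (tied only at X), so C2 weakly but not strictly dominates C3.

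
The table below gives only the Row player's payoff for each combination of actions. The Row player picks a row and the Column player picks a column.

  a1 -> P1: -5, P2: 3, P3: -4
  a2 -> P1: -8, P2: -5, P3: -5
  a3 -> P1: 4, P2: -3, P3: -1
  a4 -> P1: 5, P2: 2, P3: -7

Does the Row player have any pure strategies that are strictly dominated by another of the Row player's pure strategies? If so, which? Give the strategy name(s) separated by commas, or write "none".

a1: no other strategy beats it everywhere (a2 at P1 (-5>-8); a3 at P2 (3>-3); a4 at P2 (3>2)).
a1 strictly dominates a2 — P1: -5>-8, P2: 3>-5, P3: -4>-5.
a3: no other strategy beats it everywhere (a1 at P1 (4>-5); a2 at P1 (4>-8); a4 at P3 (-1>-7)).
a4: no other strategy beats it everywhere (a1 at P1 (5>-5); a2 at P1 (5>-8); a3 at P1 (5>4)).

a2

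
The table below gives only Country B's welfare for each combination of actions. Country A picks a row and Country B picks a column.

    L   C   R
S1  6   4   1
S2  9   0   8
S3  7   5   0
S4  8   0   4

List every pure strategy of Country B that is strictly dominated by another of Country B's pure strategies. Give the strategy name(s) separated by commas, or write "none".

C, R

L is not dominated — it holds its own against C at S1 (6>4); R at S1 (6>1).
C is strictly dominated by L (S1: 6>4, S2: 9>0, S3: 7>5, S4: 8>0).
R is strictly dominated by L (S1: 6>1, S2: 9>8, S3: 7>0, S4: 8>4).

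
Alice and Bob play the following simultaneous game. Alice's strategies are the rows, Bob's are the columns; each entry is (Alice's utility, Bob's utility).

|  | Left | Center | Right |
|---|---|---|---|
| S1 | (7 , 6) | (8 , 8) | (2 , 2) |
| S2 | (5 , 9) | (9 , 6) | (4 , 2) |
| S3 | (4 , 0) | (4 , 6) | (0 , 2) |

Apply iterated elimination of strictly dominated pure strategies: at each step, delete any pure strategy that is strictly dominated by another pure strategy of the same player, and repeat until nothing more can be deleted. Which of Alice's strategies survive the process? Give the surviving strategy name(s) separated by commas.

For Alice, S1 strictly dominates S3 on the remaining columns (Left: 7>4, Center: 8>4, Right: 2>0); eliminate S3.
Bob's strategy Right is strictly dominated by Left (S1: 6>2, S2: 9>2) and is removed.
Among the remaining strategies, none is strictly dominated by another pure strategy of the same player, so the elimination stops.
Surviving strategies — Alice: {S1, S2}; Bob: {Left, Center}.

S1, S2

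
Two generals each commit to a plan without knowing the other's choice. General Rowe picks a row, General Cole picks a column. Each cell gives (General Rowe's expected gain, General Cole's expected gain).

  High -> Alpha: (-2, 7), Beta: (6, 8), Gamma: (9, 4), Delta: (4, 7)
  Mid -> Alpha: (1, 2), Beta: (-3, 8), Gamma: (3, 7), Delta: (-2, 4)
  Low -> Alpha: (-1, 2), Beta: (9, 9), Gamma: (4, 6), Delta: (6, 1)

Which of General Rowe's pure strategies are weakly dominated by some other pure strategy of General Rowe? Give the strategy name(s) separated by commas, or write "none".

High: no other strategy beats it everywhere (Mid at Beta (6>-3); Low at Gamma (9>4)).
Nothing dominates Mid: High at Alpha (1>-2); Low at Alpha (1>-1).
Low: no other strategy beats it everywhere (High at Alpha (-1>-2); Mid at Beta (9>-3)).

none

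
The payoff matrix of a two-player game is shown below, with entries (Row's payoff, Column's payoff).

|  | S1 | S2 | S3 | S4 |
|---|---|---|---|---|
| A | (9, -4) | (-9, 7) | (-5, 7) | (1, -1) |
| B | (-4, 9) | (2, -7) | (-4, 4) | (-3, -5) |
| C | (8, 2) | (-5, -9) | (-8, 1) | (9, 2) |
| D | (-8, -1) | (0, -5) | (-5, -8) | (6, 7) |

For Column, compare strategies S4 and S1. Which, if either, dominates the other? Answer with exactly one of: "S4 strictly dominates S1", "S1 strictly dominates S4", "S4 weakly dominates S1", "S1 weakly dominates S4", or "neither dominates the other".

neither dominates the other

S4's payoffs vs S1's, by Row's action — A: -1>-4, B: -5<9, C: 2=2, D: 7>-1.
S4 does better at A, D but worse at B; neither strategy dominates the other.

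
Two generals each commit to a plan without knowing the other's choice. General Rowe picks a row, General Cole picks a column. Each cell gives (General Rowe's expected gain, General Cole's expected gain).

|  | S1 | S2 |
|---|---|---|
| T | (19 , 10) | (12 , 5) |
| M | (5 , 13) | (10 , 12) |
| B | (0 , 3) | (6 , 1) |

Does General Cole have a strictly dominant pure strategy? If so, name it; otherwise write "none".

S1

S1 vs S2: T: 10>5, M: 13>12, B: 3>1.
S1 strictly beats every other strategy against every opponent action, so it is strictly dominant.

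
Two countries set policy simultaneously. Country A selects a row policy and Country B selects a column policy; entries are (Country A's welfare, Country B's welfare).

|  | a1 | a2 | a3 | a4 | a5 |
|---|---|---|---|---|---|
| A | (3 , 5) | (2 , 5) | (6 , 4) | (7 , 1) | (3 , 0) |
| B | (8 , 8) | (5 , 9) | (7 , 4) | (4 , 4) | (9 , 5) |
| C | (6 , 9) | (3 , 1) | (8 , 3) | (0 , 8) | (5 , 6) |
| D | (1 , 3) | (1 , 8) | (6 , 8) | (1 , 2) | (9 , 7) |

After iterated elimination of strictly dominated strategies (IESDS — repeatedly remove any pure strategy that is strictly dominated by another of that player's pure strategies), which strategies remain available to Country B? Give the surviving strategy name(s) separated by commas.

Country B's strategy a4 is strictly dominated by a1 (A: 5>1, B: 8>4, C: 9>8, D: 3>2) and is removed.
Country A's strategy A is strictly dominated by B (a1: 8>3, a2: 5>2, a3: 7>6, a5: 9>3) and is removed.
Among the remaining strategies, none is strictly dominated by another pure strategy of the same player, so the elimination stops.
Surviving strategies — Country A: {B, C, D}; Country B: {a1, a2, a3, a5}.

a1, a2, a3, a5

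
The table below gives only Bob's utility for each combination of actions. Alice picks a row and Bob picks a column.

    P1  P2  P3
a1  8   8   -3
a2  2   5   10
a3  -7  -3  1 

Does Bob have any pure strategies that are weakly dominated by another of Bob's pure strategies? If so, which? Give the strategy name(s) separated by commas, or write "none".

P1: dominated, since P2 does at least as well everywhere (a1: 8=8, a2: 5>2, a3: -3>-7).
P2 is not dominated — it holds its own against P1 at a2 (5>2); P3 at a1 (8>-3).
P3 is not dominated — it holds its own against P1 at a2 (10>2); P2 at a2 (10>5).

P1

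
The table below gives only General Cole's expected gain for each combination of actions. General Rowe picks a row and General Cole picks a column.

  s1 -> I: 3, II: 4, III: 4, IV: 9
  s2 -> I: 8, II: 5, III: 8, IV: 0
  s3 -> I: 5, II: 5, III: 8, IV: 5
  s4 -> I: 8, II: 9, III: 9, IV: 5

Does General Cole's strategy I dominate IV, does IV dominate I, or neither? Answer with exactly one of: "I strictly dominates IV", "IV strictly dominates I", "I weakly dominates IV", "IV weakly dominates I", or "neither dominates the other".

neither dominates the other

Compare I to IV across each choice by General Rowe: s1: 3<9, s2: 8>0, s3: 5=5, s4: 8>5.
I does better at s2, s4 but worse at s1; neither strategy dominates the other.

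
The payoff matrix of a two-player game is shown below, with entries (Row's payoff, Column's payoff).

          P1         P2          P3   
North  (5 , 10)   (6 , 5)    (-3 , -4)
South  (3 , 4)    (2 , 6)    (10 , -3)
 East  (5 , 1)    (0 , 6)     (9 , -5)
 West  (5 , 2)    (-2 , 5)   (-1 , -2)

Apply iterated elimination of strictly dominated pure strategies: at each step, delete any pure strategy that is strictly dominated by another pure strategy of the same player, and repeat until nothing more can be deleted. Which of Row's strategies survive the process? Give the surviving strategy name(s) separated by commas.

Column P3 is eliminated: P1 beats it against every remaining row (North: 10>-4, South: 4>-3, East: 1>-5, West: 2>-2).
Row South is eliminated: North beats it against every remaining column (P1: 5>3, P2: 6>2).
Among the remaining strategies, none is strictly dominated by another pure strategy of the same player, so the elimination stops.
Surviving strategies — Row: {North, East, West}; Column: {P1, P2}.

North, East, West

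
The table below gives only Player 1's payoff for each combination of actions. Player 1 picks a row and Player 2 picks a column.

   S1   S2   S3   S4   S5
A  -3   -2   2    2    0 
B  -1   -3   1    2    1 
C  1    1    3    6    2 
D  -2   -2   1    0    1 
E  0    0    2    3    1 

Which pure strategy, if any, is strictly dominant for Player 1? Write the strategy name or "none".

C

C vs A: S1: 1>-3, S2: 1>-2, S3: 3>2, S4: 6>2, S5: 2>0.
C vs B: S1: 1>-1, S2: 1>-3, S3: 3>1, S4: 6>2, S5: 2>1.
C vs D: S1: 1>-2, S2: 1>-2, S3: 3>1, S4: 6>0, S5: 2>1.
C vs E: S1: 1>0, S2: 1>0, S3: 3>2, S4: 6>3, S5: 2>1.
C strictly beats every other strategy against every opponent action, so it is strictly dominant.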